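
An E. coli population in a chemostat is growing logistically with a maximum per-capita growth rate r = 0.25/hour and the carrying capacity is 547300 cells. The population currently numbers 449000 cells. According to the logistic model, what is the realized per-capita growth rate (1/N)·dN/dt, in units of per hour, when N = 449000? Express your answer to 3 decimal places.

0.045 per hour

(1/N)·dN/dt = r(1 − N/K) = 0.25 × (1 − 449000/547300).
= 0.25 × 0.17961 = 0.044902.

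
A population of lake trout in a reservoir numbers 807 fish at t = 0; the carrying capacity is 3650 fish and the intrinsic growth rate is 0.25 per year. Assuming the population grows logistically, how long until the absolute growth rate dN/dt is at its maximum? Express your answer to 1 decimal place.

Logistic growth is fastest at N = K/2 = 1825.
A = (K − N₀)/N₀ = 3.5229. Set K/(1 + A·e^(−rt)) = K/2 → A·e^(−rt) = 1.
e^(−0.25t) = 1/3.5229 = 0.283855, so t = ln(3.5229)/0.25 = 1.2593/0.25 = 5.0372.

5.0 years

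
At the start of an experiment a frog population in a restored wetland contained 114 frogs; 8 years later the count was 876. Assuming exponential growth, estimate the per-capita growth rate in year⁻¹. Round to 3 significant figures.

From N(t) = N₀·e^(rt): e^(r·8) = 876/114 = 7.6842.
r·8 = ln(7.6842) = 2.0392, so r = 2.0392/8 = 0.2549.

0.255 per year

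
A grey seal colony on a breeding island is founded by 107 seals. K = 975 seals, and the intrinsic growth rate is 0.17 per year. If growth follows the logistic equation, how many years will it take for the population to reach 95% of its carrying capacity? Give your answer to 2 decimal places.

A = (K − N₀)/N₀ = (975 − 107)/107 = 8.1121.
Solve 975/(1 + 8.1121·e^(−0.17t)) = 926.25: 1 + 8.1121·e^(−0.17t) = 1.0526, so e^(−0.17t) = 0.00648799.
−0.17·t = ln(0.00648799) = -5.0378, so t = 5.0378/0.17 = 29.634.

29.63 years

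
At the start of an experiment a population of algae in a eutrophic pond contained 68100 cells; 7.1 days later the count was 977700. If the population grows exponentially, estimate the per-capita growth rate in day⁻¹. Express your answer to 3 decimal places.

From N(t) = N₀·e^(rt): e^(r·7.1) = 977700/68100 = 14.357.
r·7.1 = ln(14.357) = 2.6642, so r = 2.6642/7.1 = 0.37524.

0.375 per day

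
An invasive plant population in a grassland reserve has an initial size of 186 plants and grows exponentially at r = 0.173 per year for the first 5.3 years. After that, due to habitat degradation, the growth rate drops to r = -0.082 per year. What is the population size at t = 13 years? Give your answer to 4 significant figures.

Phase 1: N(5.3) = 186·e^(0.173×5.3) = 186·e^0.9169 = 465.283.
Phase 2 runs for 13 − 5.3 = 7.7 years at r = -0.082.
N(13) = 465.283·e^(-0.082×7.7) = 465.283·e^-0.6314 = 247.459.

247.5 plants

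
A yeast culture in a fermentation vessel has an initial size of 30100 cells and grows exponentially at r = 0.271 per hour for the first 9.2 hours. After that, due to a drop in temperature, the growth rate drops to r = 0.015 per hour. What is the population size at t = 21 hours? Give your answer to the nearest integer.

Phase 1: N(9.2) = 30100·e^(0.271×9.2) = 30100·e^2.493 = 364208.
Phase 2 runs for 21 − 9.2 = 11.8 hours at r = 0.015.
N(21) = 364208·e^(0.015×11.8) = 364208·e^0.177 = 434730.

434730 cells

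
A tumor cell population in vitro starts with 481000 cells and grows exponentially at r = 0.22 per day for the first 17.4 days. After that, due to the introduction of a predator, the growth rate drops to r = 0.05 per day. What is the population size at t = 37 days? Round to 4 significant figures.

Phase 1: N(17.4) = 481000·e^(0.22×17.4) = 481000·e^3.828 = 2.211181×10^7.
Phase 2 runs for 37 − 17.4 = 19.6 days at r = 0.05.
N(37) = 2.211181×10^7·e^(0.05×19.6) = 2.211181×10^7·e^0.98 = 5.891596×10^7.

58920000 cells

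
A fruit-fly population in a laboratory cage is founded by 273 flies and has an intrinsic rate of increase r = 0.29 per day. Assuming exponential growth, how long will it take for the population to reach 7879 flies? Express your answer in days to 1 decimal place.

Set N₀·e^(rt) = 7879: e^(0.29·t) = 7879/273 = 28.861.
0.29·t = ln(28.861) = 3.3625, so t = 3.3625/0.29 = 11.595.

11.6 days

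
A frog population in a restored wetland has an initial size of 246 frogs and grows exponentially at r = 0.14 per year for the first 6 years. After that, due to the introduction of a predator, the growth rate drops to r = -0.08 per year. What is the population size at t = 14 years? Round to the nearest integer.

Phase 1: N(6) = 246·e^(0.14×6) = 246·e^0.84 = 569.826.
Phase 2 runs for 14 − 6 = 8 years at r = -0.08.
N(14) = 569.826·e^(-0.08×8) = 569.826·e^-0.64 = 300.465.

300 frogs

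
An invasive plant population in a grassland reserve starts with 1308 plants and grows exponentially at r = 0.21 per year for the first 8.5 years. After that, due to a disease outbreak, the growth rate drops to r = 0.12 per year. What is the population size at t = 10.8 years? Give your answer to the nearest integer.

10273 plants

Phase 1: N(8.5) = 1308·e^(0.21×8.5) = 1308·e^1.785 = 7795.13.
Phase 2 runs for 10.8 − 8.5 = 2.3 years at r = 0.12.
N(10.8) = 7795.13·e^(0.12×2.3) = 7795.13·e^0.276 = 10272.8.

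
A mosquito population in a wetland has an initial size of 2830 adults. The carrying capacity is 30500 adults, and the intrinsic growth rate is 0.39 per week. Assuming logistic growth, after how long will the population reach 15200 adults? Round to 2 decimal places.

A = (K − N₀)/N₀ = (30500 − 2830)/2830 = 9.7774.
Solve 30500/(1 + 9.7774·e^(−0.39t)) = 15200: 1 + 9.7774·e^(−0.39t) = 2.0066, so e^(−0.39t) = 0.10295.
−0.39·t = ln(0.10295) = -2.2735, so t = 2.2735/0.39 = 5.8295.

5.83 weeks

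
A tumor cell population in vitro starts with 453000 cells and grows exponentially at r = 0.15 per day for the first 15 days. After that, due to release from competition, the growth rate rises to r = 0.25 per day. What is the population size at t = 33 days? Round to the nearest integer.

386888619 cells

Phase 1: N(15) = 453000·e^(0.15×15) = 453000·e^2.25 = 4.297944×10^6.
Phase 2 runs for 33 − 15 = 18 days at r = 0.25.
N(33) = 4.297944×10^6·e^(0.25×18) = 4.297944×10^6·e^4.5 = 3.868886×10^8.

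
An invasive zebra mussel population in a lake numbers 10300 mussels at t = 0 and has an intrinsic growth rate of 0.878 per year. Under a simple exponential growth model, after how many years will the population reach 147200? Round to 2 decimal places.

Set N₀·e^(rt) = 147200: e^(0.878·t) = 147200/10300 = 14.291.
0.878·t = ln(14.291) = 2.6596, so t = 2.6596/0.878 = 3.0292.

3.03 years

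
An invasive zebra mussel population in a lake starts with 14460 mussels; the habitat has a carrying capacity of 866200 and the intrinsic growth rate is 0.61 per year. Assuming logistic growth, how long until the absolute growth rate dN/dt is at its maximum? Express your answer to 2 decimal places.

6.68 years

Logistic growth is fastest at N = K/2 = 433100.
A = (K − N₀)/N₀ = 58.903. Set K/(1 + A·e^(−rt)) = K/2 → A·e^(−rt) = 1.
e^(−0.61t) = 1/58.903 = 0.016977, so t = ln(58.903)/0.61 = 4.0759/0.61 = 6.6818.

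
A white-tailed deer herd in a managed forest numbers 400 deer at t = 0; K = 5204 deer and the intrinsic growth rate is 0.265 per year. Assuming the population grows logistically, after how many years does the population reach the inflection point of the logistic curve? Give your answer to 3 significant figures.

9.38 years

Logistic growth is fastest at N = K/2 = 2602.
A = (K − N₀)/N₀ = 12.01. Set K/(1 + A·e^(−rt)) = K/2 → A·e^(−rt) = 1.
e^(−0.265t) = 1/12.01 = 0.0832639, so t = ln(12.01)/0.265 = 2.4857/0.265 = 9.3801.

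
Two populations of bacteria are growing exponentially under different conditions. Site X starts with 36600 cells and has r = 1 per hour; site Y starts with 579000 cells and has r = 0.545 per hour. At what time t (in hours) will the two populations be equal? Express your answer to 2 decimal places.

Set 36600·e^(1t) = 579000·e^(0.545t).
e^((1 − 0.545)t) = 579000/36600 → e^(0.455·t) = 15.82.
0.455·t = ln(15.82) = 2.7613, so t = 2.7613/0.455 = 6.0687.

6.07 hours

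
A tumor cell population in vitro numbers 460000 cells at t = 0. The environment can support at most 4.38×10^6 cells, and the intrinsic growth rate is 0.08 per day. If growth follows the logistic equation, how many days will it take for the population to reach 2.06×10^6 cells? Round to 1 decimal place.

A = (K − N₀)/N₀ = (4.38×10^6 − 460000)/460000 = 8.5217.
Solve 4.38×10^6/(1 + 8.5217·e^(−0.08t)) = 2.06×10^6: 1 + 8.5217·e^(−0.08t) = 2.1262, so e^(−0.08t) = 0.132158.
−0.08·t = ln(0.132158) = -2.0238, so t = 2.0238/0.08 = 25.297.

25.3 days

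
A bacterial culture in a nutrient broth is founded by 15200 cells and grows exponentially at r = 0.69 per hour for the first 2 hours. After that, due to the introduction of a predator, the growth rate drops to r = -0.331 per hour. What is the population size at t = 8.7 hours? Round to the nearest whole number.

6577 cells

Phase 1: N(2) = 15200·e^(0.69×2) = 15200·e^1.38 = 60418.5.
Phase 2 runs for 8.7 − 2 = 6.7 hours at r = -0.331.
N(8.7) = 60418.5·e^(-0.331×6.7) = 60418.5·e^-2.218 = 6577.11.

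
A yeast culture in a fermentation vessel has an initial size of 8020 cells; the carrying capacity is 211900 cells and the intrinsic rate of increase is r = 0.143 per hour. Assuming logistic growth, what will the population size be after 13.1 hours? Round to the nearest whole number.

43200 cells

A = (K − N₀)/N₀ = (211900 − 8020)/8020 = 25.421.
N(t) = K/(1 + A·e^(−rt)) = 211900/(1 + 25.421×e^(−0.143×13.1)).
e^(−1.873) = 0.15362; denominator = 1 + 25.421×0.15362 = 4.9051.
N = 211900/4.9051 = 43199.6.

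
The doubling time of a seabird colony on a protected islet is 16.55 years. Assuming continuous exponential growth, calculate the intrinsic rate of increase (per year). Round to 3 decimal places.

r = ln(2)/t_d = 0.6931/16.55 = 0.041882.

0.042 per year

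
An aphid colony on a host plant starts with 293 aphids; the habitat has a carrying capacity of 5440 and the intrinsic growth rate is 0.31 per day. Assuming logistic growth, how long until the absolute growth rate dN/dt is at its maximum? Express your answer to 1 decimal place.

9.2 days

Logistic growth is fastest at N = K/2 = 2720.
A = (K − N₀)/N₀ = 17.567. Set K/(1 + A·e^(−rt)) = K/2 → A·e^(−rt) = 1.
e^(−0.31t) = 1/17.567 = 0.0569264, so t = ln(17.567)/0.31 = 2.866/0.31 = 9.2452.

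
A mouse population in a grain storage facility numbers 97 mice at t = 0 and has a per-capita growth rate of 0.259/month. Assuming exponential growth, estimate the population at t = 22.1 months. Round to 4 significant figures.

29690 mice

N(t) = N₀·e^(rt) = 97 × e^(0.259×22.1) = 97 × e^5.724.
e^5.724 ≈ 306.1, so N ≈ 97 × 306.1 = 29691.3.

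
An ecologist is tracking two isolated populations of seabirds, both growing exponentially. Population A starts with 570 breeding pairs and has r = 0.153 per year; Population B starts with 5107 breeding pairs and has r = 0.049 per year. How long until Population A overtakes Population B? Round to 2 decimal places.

Set 570·e^(0.153t) = 5107·e^(0.049t).
e^((0.153 − 0.049)t) = 5107/570 → e^(0.104·t) = 8.9596.
0.104·t = ln(8.9596) = 2.1927, so t = 2.1927/0.104 = 21.084.

21.08 years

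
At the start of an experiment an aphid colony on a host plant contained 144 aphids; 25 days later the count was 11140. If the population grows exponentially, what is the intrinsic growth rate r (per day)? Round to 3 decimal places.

From N(t) = N₀·e^(rt): e^(r·25) = 11140/144 = 77.361.
r·25 = ln(77.361) = 4.3485, so r = 4.3485/25 = 0.17394.

0.174 per day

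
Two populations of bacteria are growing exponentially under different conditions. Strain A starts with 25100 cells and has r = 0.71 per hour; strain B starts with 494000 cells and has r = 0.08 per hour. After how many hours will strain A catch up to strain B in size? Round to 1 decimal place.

4.7 hours

Set 25100·e^(0.71t) = 494000·e^(0.08t).
e^((0.71 − 0.08)t) = 494000/25100 → e^(0.63·t) = 19.681.
0.63·t = ln(19.681) = 2.9797, so t = 2.9797/0.63 = 4.7296.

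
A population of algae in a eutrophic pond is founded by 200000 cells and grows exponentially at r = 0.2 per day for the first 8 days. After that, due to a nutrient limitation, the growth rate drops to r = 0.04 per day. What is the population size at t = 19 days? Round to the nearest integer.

Phase 1: N(8) = 200000·e^(0.2×8) = 200000·e^1.6 = 990606.
Phase 2 runs for 19 − 8 = 11 days at r = 0.04.
N(19) = 990606·e^(0.04×11) = 990606·e^0.44 = 1.538122×10^6.

1538122 cells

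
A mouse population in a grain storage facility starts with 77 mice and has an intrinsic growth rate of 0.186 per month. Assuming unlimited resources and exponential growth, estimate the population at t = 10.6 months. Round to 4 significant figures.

N(t) = N₀·e^(rt) = 77 × e^(0.186×10.6) = 77 × e^1.972.
e^1.972 ≈ 7.1822, so N ≈ 77 × 7.1822 = 553.026.

553.0 mice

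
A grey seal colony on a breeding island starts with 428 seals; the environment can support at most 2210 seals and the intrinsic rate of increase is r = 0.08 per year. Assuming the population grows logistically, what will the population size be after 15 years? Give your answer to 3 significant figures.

980 seals

A = (K − N₀)/N₀ = (2210 − 428)/428 = 4.1636.
N(t) = K/(1 + A·e^(−rt)) = 2210/(1 + 4.1636×e^(−0.08×15)).
e^(−1.2) = 0.30119; denominator = 1 + 4.1636×0.30119 = 2.254.
N = 2210/2.254 = 980.463.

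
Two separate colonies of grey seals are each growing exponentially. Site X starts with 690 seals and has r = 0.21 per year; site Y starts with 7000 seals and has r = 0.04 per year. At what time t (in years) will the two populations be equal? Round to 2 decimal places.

13.63 years

Set 690·e^(0.21t) = 7000·e^(0.04t).
e^((0.21 − 0.04)t) = 7000/690 → e^(0.17·t) = 10.145.
0.17·t = ln(10.145) = 2.317, so t = 2.317/0.17 = 13.629.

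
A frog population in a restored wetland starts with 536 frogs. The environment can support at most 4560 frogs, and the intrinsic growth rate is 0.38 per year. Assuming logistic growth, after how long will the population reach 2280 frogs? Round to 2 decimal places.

5.30 years

A = (K − N₀)/N₀ = (4560 − 536)/536 = 7.5075.
Solve 4560/(1 + 7.5075·e^(−0.38t)) = 2280: 1 + 7.5075·e^(−0.38t) = 2, so e^(−0.38t) = 0.133201.
−0.38·t = ln(0.133201) = -2.0159, so t = 2.0159/0.38 = 5.305.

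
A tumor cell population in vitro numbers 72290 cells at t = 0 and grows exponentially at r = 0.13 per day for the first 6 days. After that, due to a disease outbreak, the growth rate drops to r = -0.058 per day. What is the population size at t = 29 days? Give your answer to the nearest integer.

41541 cells

Phase 1: N(6) = 72290·e^(0.13×6) = 72290·e^0.78 = 157699.
Phase 2 runs for 29 − 6 = 23 days at r = -0.058.
N(29) = 157699·e^(-0.058×23) = 157699·e^-1.334 = 41541.2.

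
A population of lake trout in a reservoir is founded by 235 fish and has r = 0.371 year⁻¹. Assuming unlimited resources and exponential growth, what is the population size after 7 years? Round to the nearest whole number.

N(t) = N₀·e^(rt) = 235 × e^(0.371×7) = 235 × e^2.597.
e^2.597 ≈ 13.423, so N ≈ 235 × 13.423 = 3154.5.

3155 fish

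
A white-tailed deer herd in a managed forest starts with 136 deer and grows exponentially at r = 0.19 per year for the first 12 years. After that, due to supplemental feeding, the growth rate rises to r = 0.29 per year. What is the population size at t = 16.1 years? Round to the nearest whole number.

4366 deer

Phase 1: N(12) = 136·e^(0.19×12) = 136·e^2.28 = 1329.63.
Phase 2 runs for 16.1 − 12 = 4.1 years at r = 0.29.
N(16.1) = 1329.63·e^(0.29×4.1) = 1329.63·e^1.189 = 4366.23.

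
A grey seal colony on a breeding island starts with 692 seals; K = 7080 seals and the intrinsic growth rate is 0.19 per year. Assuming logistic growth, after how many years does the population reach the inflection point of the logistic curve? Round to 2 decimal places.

Logistic growth is fastest at N = K/2 = 3540.
A = (K − N₀)/N₀ = 9.2312. Set K/(1 + A·e^(−rt)) = K/2 → A·e^(−rt) = 1.
e^(−0.19t) = 1/9.2312 = 0.108328, so t = ln(9.2312)/0.19 = 2.2226/0.19 = 11.698.

11.70 years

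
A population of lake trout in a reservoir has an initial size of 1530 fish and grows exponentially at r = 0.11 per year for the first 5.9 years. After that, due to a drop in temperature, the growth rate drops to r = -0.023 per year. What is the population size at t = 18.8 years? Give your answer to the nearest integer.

Phase 1: N(5.9) = 1530·e^(0.11×5.9) = 1530·e^0.649 = 2927.85.
Phase 2 runs for 18.8 − 5.9 = 12.9 years at r = -0.023.
N(18.8) = 2927.85·e^(-0.023×12.9) = 2927.85·e^-0.2967 = 2176.17.

2176 fish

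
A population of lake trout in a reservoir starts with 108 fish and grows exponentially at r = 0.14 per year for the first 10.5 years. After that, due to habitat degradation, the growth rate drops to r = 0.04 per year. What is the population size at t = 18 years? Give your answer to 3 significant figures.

Phase 1: N(10.5) = 108·e^(0.14×10.5) = 108·e^1.47 = 469.717.
Phase 2 runs for 18 − 10.5 = 7.5 years at r = 0.04.
N(18) = 469.717·e^(0.04×7.5) = 469.717·e^0.3 = 634.052.

634 fish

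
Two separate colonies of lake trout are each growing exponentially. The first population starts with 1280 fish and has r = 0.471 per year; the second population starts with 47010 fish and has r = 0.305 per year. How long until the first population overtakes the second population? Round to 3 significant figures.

Set 1280·e^(0.471t) = 47010·e^(0.305t).
e^((0.471 − 0.305)t) = 47010/1280 → e^(0.166·t) = 36.727.
0.166·t = ln(36.727) = 3.6035, so t = 3.6035/0.166 = 21.708.

21.7 years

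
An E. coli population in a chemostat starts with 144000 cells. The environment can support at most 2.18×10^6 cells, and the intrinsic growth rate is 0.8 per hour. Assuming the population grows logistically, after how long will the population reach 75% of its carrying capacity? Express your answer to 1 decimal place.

A = (K − N₀)/N₀ = (2.18×10^6 − 144000)/144000 = 14.139.
Solve 2.18×10^6/(1 + 14.139·e^(−0.8t)) = 1.635×10^6: 1 + 14.139·e^(−0.8t) = 1.3333, so e^(−0.8t) = 0.0235756.
−0.8·t = ln(0.0235756) = -3.7475, so t = 3.7475/0.8 = 4.6844.

4.7 hours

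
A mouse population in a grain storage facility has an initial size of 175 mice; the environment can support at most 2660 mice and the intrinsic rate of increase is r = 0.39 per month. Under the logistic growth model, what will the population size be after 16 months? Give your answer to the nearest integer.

2588 mice

A = (K − N₀)/N₀ = (2660 − 175)/175 = 14.2.
N(t) = K/(1 + A·e^(−rt)) = 2660/(1 + 14.2×e^(−0.39×16)).
e^(−6.24) = 0.0019499; denominator = 1 + 14.2×0.0019499 = 1.0277.
N = 2660/1.0277 = 2588.33.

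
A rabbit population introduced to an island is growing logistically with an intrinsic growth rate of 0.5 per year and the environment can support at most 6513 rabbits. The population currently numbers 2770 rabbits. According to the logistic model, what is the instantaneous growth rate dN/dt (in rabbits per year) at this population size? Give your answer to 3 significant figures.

dN/dt = rN(1 − N/K) = 0.5 × 2770 × (1 − 2770/6513).
1 − 2770/6513 = 0.5747; dN/dt = 0.5 × 2770 × 0.5747 = 795.96.

796 rabbits per year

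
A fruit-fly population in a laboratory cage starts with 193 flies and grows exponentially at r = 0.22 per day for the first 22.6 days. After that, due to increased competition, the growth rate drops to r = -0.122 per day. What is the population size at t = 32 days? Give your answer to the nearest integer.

Phase 1: N(22.6) = 193·e^(0.22×22.6) = 193·e^4.972 = 27852.8.
Phase 2 runs for 32 − 22.6 = 9.4 days at r = -0.122.
N(32) = 27852.8·e^(-0.122×9.4) = 27852.8·e^-1.147 = 8847.5.

8847 flies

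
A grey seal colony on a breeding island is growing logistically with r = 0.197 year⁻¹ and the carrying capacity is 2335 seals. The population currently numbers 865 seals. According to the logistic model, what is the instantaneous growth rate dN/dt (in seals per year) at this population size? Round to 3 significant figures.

107 seals per year

dN/dt = rN(1 − N/K) = 0.197 × 865 × (1 − 865/2335).
1 − 865/2335 = 0.62955; dN/dt = 0.197 × 865 × 0.62955 = 107.28.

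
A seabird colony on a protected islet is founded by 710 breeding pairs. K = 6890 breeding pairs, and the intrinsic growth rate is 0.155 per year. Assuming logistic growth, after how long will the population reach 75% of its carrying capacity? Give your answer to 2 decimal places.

A = (K − N₀)/N₀ = (6890 − 710)/710 = 8.7042.
Solve 6890/(1 + 8.7042·e^(−0.155t)) = 5167.5: 1 + 8.7042·e^(−0.155t) = 1.3333, so e^(−0.155t) = 0.0382956.
−0.155·t = ln(0.0382956) = -3.2624, so t = 3.2624/0.155 = 21.048.

21.05 years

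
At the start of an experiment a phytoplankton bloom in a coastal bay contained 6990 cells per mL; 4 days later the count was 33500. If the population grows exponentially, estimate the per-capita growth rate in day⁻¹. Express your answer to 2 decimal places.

From N(t) = N₀·e^(rt): e^(r·4) = 33500/6990 = 4.7926.
r·4 = ln(4.7926) = 1.5671, so r = 1.5671/4 = 0.39177.

0.39 per day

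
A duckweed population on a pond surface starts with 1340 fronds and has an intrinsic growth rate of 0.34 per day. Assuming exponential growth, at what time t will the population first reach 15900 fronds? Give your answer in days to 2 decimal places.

Set N₀·e^(rt) = 15900: e^(0.34·t) = 15900/1340 = 11.866.
0.34·t = ln(11.866) = 2.4736, so t = 2.4736/0.34 = 7.2754.

7.28 days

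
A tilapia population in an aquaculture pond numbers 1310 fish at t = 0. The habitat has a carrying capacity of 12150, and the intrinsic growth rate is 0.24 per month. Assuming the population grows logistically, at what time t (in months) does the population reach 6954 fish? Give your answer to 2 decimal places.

10.02 months

A = (K − N₀)/N₀ = (12150 − 1310)/1310 = 8.2748.
Solve 12150/(1 + 8.2748·e^(−0.24t)) = 6954: 1 + 8.2748·e^(−0.24t) = 1.7472, so e^(−0.24t) = 0.0902977.
−0.24·t = ln(0.0902977) = -2.4046, so t = 2.4046/0.24 = 10.019.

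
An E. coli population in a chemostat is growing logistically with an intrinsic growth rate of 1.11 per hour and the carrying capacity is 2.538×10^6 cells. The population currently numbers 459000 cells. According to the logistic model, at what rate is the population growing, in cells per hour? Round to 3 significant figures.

dN/dt = rN(1 − N/K) = 1.11 × 459000 × (1 − 459000/2.538×10^6).
1 − 459000/2.538×10^6 = 0.81915; dN/dt = 1.11 × 459000 × 0.81915 = 4.17348×10^5.

417000 cells per hour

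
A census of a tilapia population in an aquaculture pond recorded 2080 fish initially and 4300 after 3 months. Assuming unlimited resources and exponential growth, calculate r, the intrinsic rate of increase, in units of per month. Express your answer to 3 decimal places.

From N(t) = N₀·e^(rt): e^(r·3) = 4300/2080 = 2.0673.
r·3 = ln(2.0673) = 0.72625, so r = 0.72625/3 = 0.24208.

0.242 per month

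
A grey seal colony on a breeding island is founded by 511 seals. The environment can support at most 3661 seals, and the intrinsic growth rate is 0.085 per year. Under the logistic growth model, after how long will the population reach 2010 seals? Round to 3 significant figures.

23.7 years

A = (K − N₀)/N₀ = (3661 − 511)/511 = 6.1644.
Solve 3661/(1 + 6.1644·e^(−0.085t)) = 2010: 1 + 6.1644·e^(−0.085t) = 1.8214, so e^(−0.085t) = 0.133248.
−0.085·t = ln(0.133248) = -2.0155, so t = 2.0155/0.085 = 23.712.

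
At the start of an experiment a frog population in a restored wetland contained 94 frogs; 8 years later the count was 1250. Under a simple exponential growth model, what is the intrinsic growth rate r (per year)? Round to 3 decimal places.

0.323 per year

From N(t) = N₀·e^(rt): e^(r·8) = 1250/94 = 13.298.
r·8 = ln(13.298) = 2.5876, so r = 2.5876/8 = 0.32345.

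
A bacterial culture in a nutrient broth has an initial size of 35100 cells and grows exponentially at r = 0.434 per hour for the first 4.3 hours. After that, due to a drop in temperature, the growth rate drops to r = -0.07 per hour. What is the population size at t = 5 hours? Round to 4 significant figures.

Phase 1: N(4.3) = 35100·e^(0.434×4.3) = 35100·e^1.866 = 226875.
Phase 2 runs for 5 − 4.3 = 0.7 hours at r = -0.07.
N(5) = 226875·e^(-0.07×0.7) = 226875·e^-0.049 = 216027.

216000 cells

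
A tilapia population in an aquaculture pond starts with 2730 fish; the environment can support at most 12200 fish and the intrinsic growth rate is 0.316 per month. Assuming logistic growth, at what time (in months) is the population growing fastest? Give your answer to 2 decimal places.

3.94 months

Logistic growth is fastest at N = K/2 = 6100.
A = (K − N₀)/N₀ = 3.4689. Set K/(1 + A·e^(−rt)) = K/2 → A·e^(−rt) = 1.
e^(−0.316t) = 1/3.4689 = 0.288279, so t = ln(3.4689)/0.316 = 1.2438/0.316 = 3.9362.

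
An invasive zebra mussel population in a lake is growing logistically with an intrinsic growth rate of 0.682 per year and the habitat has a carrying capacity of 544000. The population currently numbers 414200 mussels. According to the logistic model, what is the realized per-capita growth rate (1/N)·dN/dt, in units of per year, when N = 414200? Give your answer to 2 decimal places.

0.16 per year

(1/N)·dN/dt = r(1 − N/K) = 0.682 × (1 − 414200/544000).
= 0.682 × 0.2386 = 0.16273.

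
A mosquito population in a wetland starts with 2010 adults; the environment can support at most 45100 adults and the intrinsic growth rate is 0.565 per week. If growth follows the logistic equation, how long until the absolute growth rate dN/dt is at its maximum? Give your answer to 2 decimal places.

5.43 weeks

Logistic growth is fastest at N = K/2 = 22550.
A = (K − N₀)/N₀ = 21.438. Set K/(1 + A·e^(−rt)) = K/2 → A·e^(−rt) = 1.
e^(−0.565t) = 1/21.438 = 0.0466466, so t = ln(21.438)/0.565 = 3.0652/0.565 = 5.4251.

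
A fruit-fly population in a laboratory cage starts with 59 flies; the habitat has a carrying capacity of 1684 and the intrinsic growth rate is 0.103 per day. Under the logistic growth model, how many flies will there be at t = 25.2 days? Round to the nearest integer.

A = (K − N₀)/N₀ = (1684 − 59)/59 = 27.542.
N(t) = K/(1 + A·e^(−rt)) = 1684/(1 + 27.542×e^(−0.103×25.2)).
e^(−2.596) = 0.074601; denominator = 1 + 27.542×0.074601 = 3.0547.
N = 1684/3.0547 = 551.283.

551 flies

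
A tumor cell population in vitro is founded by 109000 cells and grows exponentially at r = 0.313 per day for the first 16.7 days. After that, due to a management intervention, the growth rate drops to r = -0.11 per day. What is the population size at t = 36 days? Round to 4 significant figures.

Phase 1: N(16.7) = 109000·e^(0.313×16.7) = 109000·e^5.227 = 2.030146×10^7.
Phase 2 runs for 36 − 16.7 = 19.3 days at r = -0.11.
N(36) = 2.030146×10^7·e^(-0.11×19.3) = 2.030146×10^7·e^-2.123 = 2.429517×10^6.

2430000 cells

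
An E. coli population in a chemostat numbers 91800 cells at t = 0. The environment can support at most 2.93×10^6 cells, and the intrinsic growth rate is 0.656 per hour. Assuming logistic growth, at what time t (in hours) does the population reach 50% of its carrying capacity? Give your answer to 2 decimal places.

A = (K − N₀)/N₀ = (2.93×10^6 − 91800)/91800 = 30.917.
Solve 2.93×10^6/(1 + 30.917·e^(−0.656t)) = 1.465×10^6: 1 + 30.917·e^(−0.656t) = 2, so e^(−0.656t) = 0.0323444.
−0.656·t = ln(0.0323444) = -3.4313, so t = 3.4313/0.656 = 5.2307.

5.23 hours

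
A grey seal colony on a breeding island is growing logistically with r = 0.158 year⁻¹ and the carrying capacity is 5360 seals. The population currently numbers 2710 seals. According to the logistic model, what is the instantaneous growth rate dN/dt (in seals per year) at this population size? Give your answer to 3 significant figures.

212 seals per year

dN/dt = rN(1 − N/K) = 0.158 × 2710 × (1 − 2710/5360).
1 − 2710/5360 = 0.4944; dN/dt = 0.158 × 2710 × 0.4944 = 211.69.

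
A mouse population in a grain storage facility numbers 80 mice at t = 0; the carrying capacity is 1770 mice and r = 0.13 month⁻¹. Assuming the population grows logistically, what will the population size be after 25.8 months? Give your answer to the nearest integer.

1018 mice

A = (K − N₀)/N₀ = (1770 − 80)/80 = 21.125.
N(t) = K/(1 + A·e^(−rt)) = 1770/(1 + 21.125×e^(−0.13×25.8)).
e^(−3.354) = 0.034944; denominator = 1 + 21.125×0.034944 = 1.7382.
N = 1770/1.7382 = 1018.3.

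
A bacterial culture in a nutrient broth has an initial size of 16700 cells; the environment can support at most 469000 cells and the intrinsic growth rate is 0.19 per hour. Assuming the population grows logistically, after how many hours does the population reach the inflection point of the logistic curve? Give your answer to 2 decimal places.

17.36 hours

Logistic growth is fastest at N = K/2 = 234500.
A = (K − N₀)/N₀ = 27.084. Set K/(1 + A·e^(−rt)) = K/2 → A·e^(−rt) = 1.
e^(−0.19t) = 1/27.084 = 0.0369224, so t = ln(27.084)/0.19 = 3.2989/0.19 = 17.363.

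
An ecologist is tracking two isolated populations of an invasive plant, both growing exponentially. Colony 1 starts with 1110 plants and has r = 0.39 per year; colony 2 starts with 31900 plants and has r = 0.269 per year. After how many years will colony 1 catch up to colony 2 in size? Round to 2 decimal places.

27.75 years

Set 1110·e^(0.39t) = 31900·e^(0.269t).
e^((0.39 − 0.269)t) = 31900/1110 → e^(0.121·t) = 28.739.
0.121·t = ln(28.739) = 3.3582, so t = 3.3582/0.121 = 27.754.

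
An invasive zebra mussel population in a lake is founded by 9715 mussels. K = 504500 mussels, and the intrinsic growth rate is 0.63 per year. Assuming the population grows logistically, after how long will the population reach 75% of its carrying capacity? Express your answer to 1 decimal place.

A = (K − N₀)/N₀ = (504500 − 9715)/9715 = 50.93.
Solve 504500/(1 + 50.93·e^(−0.63t)) = 378375: 1 + 50.93·e^(−0.63t) = 1.3333, so e^(−0.63t) = 0.00654493.
−0.63·t = ln(0.00654493) = -5.0291, so t = 5.0291/0.63 = 7.9826.

8.0 years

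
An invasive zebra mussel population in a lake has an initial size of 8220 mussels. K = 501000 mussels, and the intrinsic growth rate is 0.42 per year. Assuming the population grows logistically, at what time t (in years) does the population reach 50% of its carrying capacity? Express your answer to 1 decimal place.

9.7 years

A = (K − N₀)/N₀ = (501000 − 8220)/8220 = 59.949.
Solve 501000/(1 + 59.949·e^(−0.42t)) = 250500: 1 + 59.949·e^(−0.42t) = 2, so e^(−0.42t) = 0.0166809.
−0.42·t = ln(0.0166809) = -4.0935, so t = 4.0935/0.42 = 9.7464.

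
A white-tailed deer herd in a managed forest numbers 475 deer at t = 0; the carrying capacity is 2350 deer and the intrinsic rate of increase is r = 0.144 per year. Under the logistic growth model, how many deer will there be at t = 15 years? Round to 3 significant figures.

A = (K − N₀)/N₀ = (2350 − 475)/475 = 3.9474.
N(t) = K/(1 + A·e^(−rt)) = 2350/(1 + 3.9474×e^(−0.144×15)).
e^(−2.16) = 0.11533; denominator = 1 + 3.9474×0.11533 = 1.4552.
N = 2350/1.4552 = 1614.86.

1610 deer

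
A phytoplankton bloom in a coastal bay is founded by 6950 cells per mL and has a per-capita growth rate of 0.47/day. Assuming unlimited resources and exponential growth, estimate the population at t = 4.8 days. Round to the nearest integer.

66337 cells per mL

N(t) = N₀·e^(rt) = 6950 × e^(0.47×4.8) = 6950 × e^2.256.
e^2.256 ≈ 9.5448, so N ≈ 6950 × 9.5448 = 66336.6.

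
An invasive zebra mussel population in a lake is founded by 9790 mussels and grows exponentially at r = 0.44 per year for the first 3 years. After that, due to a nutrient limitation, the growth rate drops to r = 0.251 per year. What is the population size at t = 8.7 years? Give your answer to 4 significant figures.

153200 mussels

Phase 1: N(3) = 9790·e^(0.44×3) = 9790·e^1.32 = 36648.1.
Phase 2 runs for 8.7 − 3 = 5.7 years at r = 0.251.
N(8.7) = 36648.1·e^(0.251×5.7) = 36648.1·e^1.431 = 153249.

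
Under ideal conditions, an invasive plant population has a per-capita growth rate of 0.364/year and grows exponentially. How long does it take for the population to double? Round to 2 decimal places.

1.90 years

Doubling time t_d = ln(2)/r = 0.6931/0.364 = 1.9043.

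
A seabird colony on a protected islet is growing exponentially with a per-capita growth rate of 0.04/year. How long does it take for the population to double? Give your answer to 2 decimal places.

Doubling time t_d = ln(2)/r = 0.6931/0.04 = 17.329.

17.33 years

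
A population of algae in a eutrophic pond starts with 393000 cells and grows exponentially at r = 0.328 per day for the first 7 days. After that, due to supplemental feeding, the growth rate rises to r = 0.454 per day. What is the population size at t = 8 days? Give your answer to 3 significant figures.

Phase 1: N(7) = 393000·e^(0.328×7) = 393000·e^2.296 = 3.904206×10^6.
Phase 2 runs for 8 − 7 = 1 days at r = 0.454.
N(8) = 3.904206×10^6·e^(0.454×1) = 3.904206×10^6·e^0.454 = 6.147554×10^6.

6150000 cells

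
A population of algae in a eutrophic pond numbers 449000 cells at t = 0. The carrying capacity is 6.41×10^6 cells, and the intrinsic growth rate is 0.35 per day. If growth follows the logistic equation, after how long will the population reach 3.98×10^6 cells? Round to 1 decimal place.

8.8 days

A = (K − N₀)/N₀ = (6.41×10^6 − 449000)/449000 = 13.276.
Solve 6.41×10^6/(1 + 13.276·e^(−0.35t)) = 3.98×10^6: 1 + 13.276·e^(−0.35t) = 1.6106, so e^(−0.35t) = 0.0459886.
−0.35·t = ln(0.0459886) = -3.0794, so t = 3.0794/0.35 = 8.7982.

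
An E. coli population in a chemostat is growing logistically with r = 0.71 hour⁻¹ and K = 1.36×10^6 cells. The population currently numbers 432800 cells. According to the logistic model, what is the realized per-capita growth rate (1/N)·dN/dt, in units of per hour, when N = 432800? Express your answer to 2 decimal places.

(1/N)·dN/dt = r(1 − N/K) = 0.71 × (1 − 432800/1.36×10^6).
= 0.71 × 0.68176 = 0.48405.

0.48 per hour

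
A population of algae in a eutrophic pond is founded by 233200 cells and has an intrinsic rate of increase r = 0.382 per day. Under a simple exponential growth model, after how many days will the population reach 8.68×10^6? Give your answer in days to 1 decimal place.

Set N₀·e^(rt) = 8.68×10^6: e^(0.382·t) = 8.68×10^6/233200 = 37.221.
0.382·t = ln(37.221) = 3.6169, so t = 3.6169/0.382 = 9.4683.

9.5 days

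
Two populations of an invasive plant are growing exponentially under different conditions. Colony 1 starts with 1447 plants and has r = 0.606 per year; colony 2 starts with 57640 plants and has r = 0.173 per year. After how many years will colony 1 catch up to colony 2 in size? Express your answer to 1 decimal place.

Set 1447·e^(0.606t) = 57640·e^(0.173t).
e^((0.606 − 0.173)t) = 57640/1447 → e^(0.433·t) = 39.834.
0.433·t = ln(39.834) = 3.6847, so t = 3.6847/0.433 = 8.5098.

8.5 years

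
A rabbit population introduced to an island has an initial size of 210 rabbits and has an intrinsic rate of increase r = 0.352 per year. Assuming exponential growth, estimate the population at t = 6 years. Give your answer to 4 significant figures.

N(t) = N₀·e^(rt) = 210 × e^(0.352×6) = 210 × e^2.112.
e^2.112 ≈ 8.2648, so N ≈ 210 × 8.2648 = 1735.6.

1736 rabbits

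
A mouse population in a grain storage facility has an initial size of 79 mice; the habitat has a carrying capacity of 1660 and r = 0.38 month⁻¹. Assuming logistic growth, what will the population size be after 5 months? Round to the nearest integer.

A = (K − N₀)/N₀ = (1660 − 79)/79 = 20.013.
N(t) = K/(1 + A·e^(−rt)) = 1660/(1 + 20.013×e^(−0.38×5)).
e^(−1.9) = 0.14957; denominator = 1 + 20.013×0.14957 = 3.9933.
N = 1660/3.9933 = 415.7.

416 mice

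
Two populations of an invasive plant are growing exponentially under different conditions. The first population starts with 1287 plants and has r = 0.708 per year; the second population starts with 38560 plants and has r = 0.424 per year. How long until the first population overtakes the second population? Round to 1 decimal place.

Set 1287·e^(0.708t) = 38560·e^(0.424t).
e^((0.708 − 0.424)t) = 38560/1287 → e^(0.284·t) = 29.961.
0.284·t = ln(29.961) = 3.3999, so t = 3.3999/0.284 = 11.971.

12.0 years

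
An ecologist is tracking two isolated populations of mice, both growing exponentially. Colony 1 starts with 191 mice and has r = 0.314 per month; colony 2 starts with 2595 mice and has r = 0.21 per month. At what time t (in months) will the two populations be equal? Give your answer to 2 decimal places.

25.09 months

Set 191·e^(0.314t) = 2595·e^(0.21t).
e^((0.314 − 0.21)t) = 2595/191 → e^(0.104·t) = 13.586.
0.104·t = ln(13.586) = 2.6091, so t = 2.6091/0.104 = 25.087.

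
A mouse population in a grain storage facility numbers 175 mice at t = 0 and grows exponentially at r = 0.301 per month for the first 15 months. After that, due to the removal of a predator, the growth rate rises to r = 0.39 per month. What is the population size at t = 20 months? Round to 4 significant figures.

Phase 1: N(15) = 175·e^(0.301×15) = 175·e^4.515 = 15991.1.
Phase 2 runs for 20 − 15 = 5 months at r = 0.39.
N(20) = 15991.1·e^(0.39×5) = 15991.1·e^1.95 = 112396.

112400 mice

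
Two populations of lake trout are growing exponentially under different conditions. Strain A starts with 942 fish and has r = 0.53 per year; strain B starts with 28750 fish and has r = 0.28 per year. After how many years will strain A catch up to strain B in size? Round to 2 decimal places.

13.67 years

Set 942·e^(0.53t) = 28750·e^(0.28t).
e^((0.53 − 0.28)t) = 28750/942 → e^(0.25·t) = 30.52.
0.25·t = ln(30.52) = 3.4184, so t = 3.4184/0.25 = 13.674.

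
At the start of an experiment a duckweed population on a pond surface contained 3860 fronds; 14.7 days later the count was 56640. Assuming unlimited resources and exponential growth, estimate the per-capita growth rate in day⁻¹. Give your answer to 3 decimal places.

From N(t) = N₀·e^(rt): e^(r·14.7) = 56640/3860 = 14.674.
r·14.7 = ln(14.674) = 2.686, so r = 2.686/14.7 = 0.18272.

0.183 per day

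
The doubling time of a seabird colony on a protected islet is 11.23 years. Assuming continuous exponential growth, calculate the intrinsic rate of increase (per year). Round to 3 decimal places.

r = ln(2)/t_d = 0.6931/11.23 = 0.061723.

0.062 per year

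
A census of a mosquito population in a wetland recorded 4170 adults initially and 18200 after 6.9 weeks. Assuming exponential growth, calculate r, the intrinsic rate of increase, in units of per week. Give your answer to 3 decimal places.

From N(t) = N₀·e^(rt): e^(r·6.9) = 18200/4170 = 4.3645.
r·6.9 = ln(4.3645) = 1.4735, so r = 1.4735/6.9 = 0.21355.

0.214 per week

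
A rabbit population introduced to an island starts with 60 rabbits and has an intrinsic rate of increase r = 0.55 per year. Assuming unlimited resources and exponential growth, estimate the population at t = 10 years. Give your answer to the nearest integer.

14682 rabbits

N(t) = N₀·e^(rt) = 60 × e^(0.55×10) = 60 × e^5.5.
e^5.5 ≈ 244.69, so N ≈ 60 × 244.69 = 14681.5.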